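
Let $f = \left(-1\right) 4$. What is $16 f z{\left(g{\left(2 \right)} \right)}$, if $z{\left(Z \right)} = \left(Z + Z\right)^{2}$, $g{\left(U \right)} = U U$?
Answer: $-4096$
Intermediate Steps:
$f = -4$
$g{\left(U \right)} = U^{2}$
$z{\left(Z \right)} = 4 Z^{2}$ ($z{\left(Z \right)} = \left(2 Z\right)^{2} = 4 Z^{2}$)
$16 f z{\left(g{\left(2 \right)} \right)} = 16 \left(-4\right) 4 \left(2^{2}\right)^{2} = - 64 \cdot 4 \cdot 4^{2} = - 64 \cdot 4 \cdot 16 = \left(-64\right) 64 = -4096$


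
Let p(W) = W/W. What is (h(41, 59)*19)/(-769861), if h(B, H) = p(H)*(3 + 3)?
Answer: -6/40519 ≈ -0.00014808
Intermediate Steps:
p(W) = 1
h(B, H) = 6 (h(B, H) = 1*(3 + 3) = 1*6 = 6)
(h(41, 59)*19)/(-769861) = (6*19)/(-769861) = 114*(-1/769861) = -6/40519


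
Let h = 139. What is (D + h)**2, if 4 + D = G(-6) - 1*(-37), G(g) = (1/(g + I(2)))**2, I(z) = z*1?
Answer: 7579009/256 ≈ 29606.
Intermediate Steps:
I(z) = z
G(g) = (2 + g)**(-2) (G(g) = (1/(g + 2))**2 = (1/(2 + g))**2 = (2 + g)**(-2))
D = 529/16 (D = -4 + ((2 - 6)**(-2) - 1*(-37)) = -4 + ((-4)**(-2) + 37) = -4 + (1/16 + 37) = -4 + 593/16 = 529/16 ≈ 33.063)
(D + h)**2 = (529/16 + 139)**2 = (2753/16)**2 = 7579009/256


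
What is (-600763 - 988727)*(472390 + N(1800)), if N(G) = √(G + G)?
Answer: -750954550500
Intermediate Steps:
N(G) = √2*√G (N(G) = √(2*G) = √2*√G)
(-600763 - 988727)*(472390 + N(1800)) = (-600763 - 988727)*(472390 + √2*√1800) = -1589490*(472390 + √2*(30*√2)) = -1589490*(472390 + 60) = -1589490*472450 = -750954550500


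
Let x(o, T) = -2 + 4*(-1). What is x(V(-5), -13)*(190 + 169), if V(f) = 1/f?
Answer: -2154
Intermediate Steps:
x(o, T) = -6 (x(o, T) = -2 - 4 = -6)
x(V(-5), -13)*(190 + 169) = -6*(190 + 169) = -6*359 = -2154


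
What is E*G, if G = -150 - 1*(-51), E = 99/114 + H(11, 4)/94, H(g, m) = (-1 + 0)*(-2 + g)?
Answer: -68310/893 ≈ -76.495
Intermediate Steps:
H(g, m) = 2 - g (H(g, m) = -(-2 + g) = 2 - g)
E = 690/893 (E = 99/114 + (2 - 1*11)/94 = 99*(1/114) + (2 - 11)*(1/94) = 33/38 - 9*1/94 = 33/38 - 9/94 = 690/893 ≈ 0.77268)
G = -99 (G = -150 + 51 = -99)
E*G = (690/893)*(-99) = -68310/893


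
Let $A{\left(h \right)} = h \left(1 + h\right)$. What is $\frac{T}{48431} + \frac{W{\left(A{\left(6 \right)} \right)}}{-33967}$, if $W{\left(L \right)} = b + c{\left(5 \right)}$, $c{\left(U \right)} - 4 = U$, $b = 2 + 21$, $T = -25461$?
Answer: $- \frac{866383579}{1645055777} \approx -0.52666$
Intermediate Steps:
$b = 23$
$c{\left(U \right)} = 4 + U$
$W{\left(L \right)} = 32$ ($W{\left(L \right)} = 23 + \left(4 + 5\right) = 23 + 9 = 32$)
$\frac{T}{48431} + \frac{W{\left(A{\left(6 \right)} \right)}}{-33967} = - \frac{25461}{48431} + \frac{32}{-33967} = \left(-25461\right) \frac{1}{48431} + 32 \left(- \frac{1}{33967}\right) = - \frac{25461}{48431} - \frac{32}{33967} = - \frac{866383579}{1645055777}$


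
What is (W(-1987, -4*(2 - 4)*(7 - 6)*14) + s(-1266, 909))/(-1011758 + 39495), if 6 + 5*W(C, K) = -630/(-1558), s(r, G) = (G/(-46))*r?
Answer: -2241071058/87100180855 ≈ -0.025730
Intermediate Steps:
s(r, G) = -G*r/46 (s(r, G) = (G*(-1/46))*r = (-G/46)*r = -G*r/46)
W(C, K) = -4359/3895 (W(C, K) = -6/5 + (-630/(-1558))/5 = -6/5 + (-630*(-1/1558))/5 = -6/5 + (⅕)*(315/779) = -6/5 + 63/779 = -4359/3895)
(W(-1987, -4*(2 - 4)*(7 - 6)*14) + s(-1266, 909))/(-1011758 + 39495) = (-4359/3895 - 1/46*909*(-1266))/(-1011758 + 39495) = (-4359/3895 + 575397/23)/(-972263) = (2241071058/89585)*(-1/972263) = -2241071058/87100180855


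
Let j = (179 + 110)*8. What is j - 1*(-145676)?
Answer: 147988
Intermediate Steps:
j = 2312 (j = 289*8 = 2312)
j - 1*(-145676) = 2312 - 1*(-145676) = 2312 + 145676 = 147988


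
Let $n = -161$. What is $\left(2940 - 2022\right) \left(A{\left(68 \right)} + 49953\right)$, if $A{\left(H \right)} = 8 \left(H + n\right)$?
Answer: $45173862$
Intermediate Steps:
$A{\left(H \right)} = -1288 + 8 H$ ($A{\left(H \right)} = 8 \left(H - 161\right) = 8 \left(-161 + H\right) = -1288 + 8 H$)
$\left(2940 - 2022\right) \left(A{\left(68 \right)} + 49953\right) = \left(2940 - 2022\right) \left(\left(-1288 + 8 \cdot 68\right) + 49953\right) = 918 \left(\left(-1288 + 544\right) + 49953\right) = 918 \left(-744 + 49953\right) = 918 \cdot 49209 = 45173862$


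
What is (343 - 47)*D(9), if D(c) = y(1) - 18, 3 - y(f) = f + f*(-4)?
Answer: -3552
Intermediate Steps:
y(f) = 3 + 3*f (y(f) = 3 - (f + f*(-4)) = 3 - (f - 4*f) = 3 - (-3)*f = 3 + 3*f)
D(c) = -12 (D(c) = (3 + 3*1) - 18 = (3 + 3) - 18 = 6 - 18 = -12)
(343 - 47)*D(9) = (343 - 47)*(-12) = 296*(-12) = -3552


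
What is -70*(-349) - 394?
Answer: 24036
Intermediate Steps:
-70*(-349) - 394 = 24430 - 394 = 24036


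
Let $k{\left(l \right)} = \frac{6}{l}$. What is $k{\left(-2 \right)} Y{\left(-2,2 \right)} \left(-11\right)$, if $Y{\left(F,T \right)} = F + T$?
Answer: $0$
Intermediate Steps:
$k{\left(-2 \right)} Y{\left(-2,2 \right)} \left(-11\right) = \frac{6}{-2} \left(-2 + 2\right) \left(-11\right) = 6 \left(- \frac{1}{2}\right) 0 \left(-11\right) = \left(-3\right) 0 \left(-11\right) = 0 \left(-11\right) = 0$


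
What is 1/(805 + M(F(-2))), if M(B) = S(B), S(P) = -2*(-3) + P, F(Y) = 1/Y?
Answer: 2/1621 ≈ 0.0012338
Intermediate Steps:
S(P) = 6 + P
M(B) = 6 + B
1/(805 + M(F(-2))) = 1/(805 + (6 + 1/(-2))) = 1/(805 + (6 - ½)) = 1/(805 + 11/2) = 1/(1621/2) = 2/1621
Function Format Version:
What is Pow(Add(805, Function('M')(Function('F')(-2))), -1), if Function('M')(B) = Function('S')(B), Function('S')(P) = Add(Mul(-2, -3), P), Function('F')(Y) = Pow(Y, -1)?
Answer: Rational(2, 1621) ≈ 0.0012338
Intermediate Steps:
Function('S')(P) = Add(6, P)
Function('M')(B) = Add(6, B)
Pow(Add(805, Function('M')(Function('F')(-2))), -1) = Pow(Add(805, Add(6, Pow(-2, -1))), -1) = Pow(Add(805, Add(6, Rational(-1, 2))), -1) = Pow(Add(805, Rational(11, 2)), -1) = Pow(Rational(1621, 2), -1) = Rational(2, 1621)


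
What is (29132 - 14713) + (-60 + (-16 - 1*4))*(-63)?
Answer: 19459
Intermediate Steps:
(29132 - 14713) + (-60 + (-16 - 1*4))*(-63) = 14419 + (-60 + (-16 - 4))*(-63) = 14419 + (-60 - 20)*(-63) = 14419 - 80*(-63) = 14419 + 5040 = 19459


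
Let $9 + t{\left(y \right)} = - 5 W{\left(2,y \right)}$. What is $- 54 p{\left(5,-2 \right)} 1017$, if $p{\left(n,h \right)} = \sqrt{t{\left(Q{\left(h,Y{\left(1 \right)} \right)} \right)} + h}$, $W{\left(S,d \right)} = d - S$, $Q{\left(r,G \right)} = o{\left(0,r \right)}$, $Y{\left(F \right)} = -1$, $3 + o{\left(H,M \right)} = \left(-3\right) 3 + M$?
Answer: $- 54918 \sqrt{69} \approx -4.5618 \cdot 10^{5}$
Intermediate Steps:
$o{\left(H,M \right)} = -12 + M$ ($o{\left(H,M \right)} = -3 + \left(\left(-3\right) 3 + M\right) = -3 + \left(-9 + M\right) = -12 + M$)
$Q{\left(r,G \right)} = -12 + r$
$t{\left(y \right)} = 1 - 5 y$ ($t{\left(y \right)} = -9 - 5 \left(y - 2\right) = -9 - 5 \left(-2 + y\right) = -9 - \left(-10 + 5 y\right) = 1 - 5 y$)
$p{\left(n,h \right)} = \sqrt{61 - 4 h}$ ($p{\left(n,h \right)} = \sqrt{\left(1 - 5 \left(-12 + h\right)\right) + h} = \sqrt{\left(1 - \left(-60 + 5 h\right)\right) + h} = \sqrt{\left(61 - 5 h\right) + h} = \sqrt{61 - 4 h}$)
$- 54 p{\left(5,-2 \right)} 1017 = - 54 \sqrt{61 - -8} \cdot 1017 = - 54 \sqrt{61 + 8} \cdot 1017 = - 54 \sqrt{69} \cdot 1017 = - 54918 \sqrt{69}$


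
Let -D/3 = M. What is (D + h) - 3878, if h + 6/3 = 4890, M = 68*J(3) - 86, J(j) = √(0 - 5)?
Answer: 1268 - 204*I*√5 ≈ 1268.0 - 456.16*I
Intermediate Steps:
J(j) = I*√5 (J(j) = √(-5) = I*√5)
M = -86 + 68*I*√5 (M = 68*(I*√5) - 86 = 68*I*√5 - 86 = -86 + 68*I*√5 ≈ -86.0 + 152.05*I)
D = 258 - 204*I*√5 (D = -3*(-86 + 68*I*√5) = 258 - 204*I*√5 ≈ 258.0 - 456.16*I)
h = 4888 (h = -2 + 4890 = 4888)
(D + h) - 3878 = ((258 - 204*I*√5) + 4888) - 3878 = (5146 - 204*I*√5) - 3878 = 1268 - 204*I*√5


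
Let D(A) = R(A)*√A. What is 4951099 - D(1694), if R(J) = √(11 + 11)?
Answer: 4951099 - 22*√77 ≈ 4.9509e+6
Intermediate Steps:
R(J) = √22
D(A) = √22*√A
4951099 - D(1694) = 4951099 - √22*√1694 = 4951099 - √22*11*√14 = 4951099 - 22*√77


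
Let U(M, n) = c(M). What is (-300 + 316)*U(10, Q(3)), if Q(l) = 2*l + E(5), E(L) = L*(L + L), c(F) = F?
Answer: 160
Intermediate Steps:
E(L) = 2*L**2 (E(L) = L*(2*L) = 2*L**2)
Q(l) = 50 + 2*l (Q(l) = 2*l + 2*5**2 = 2*l + 2*25 = 2*l + 50 = 50 + 2*l)
U(M, n) = M
(-300 + 316)*U(10, Q(3)) = (-300 + 316)*10 = 16*10 = 160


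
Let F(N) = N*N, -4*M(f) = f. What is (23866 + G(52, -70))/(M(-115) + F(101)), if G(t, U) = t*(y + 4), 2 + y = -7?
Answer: 3256/1411 ≈ 2.3076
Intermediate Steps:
y = -9 (y = -2 - 7 = -9)
M(f) = -f/4
F(N) = N²
G(t, U) = -5*t (G(t, U) = t*(-9 + 4) = t*(-5) = -5*t)
(23866 + G(52, -70))/(M(-115) + F(101)) = (23866 - 5*52)/(-¼*(-115) + 101²) = (23866 - 260)/(115/4 + 10201) = 23606/(40919/4) = 23606*(4/40919) = 3256/1411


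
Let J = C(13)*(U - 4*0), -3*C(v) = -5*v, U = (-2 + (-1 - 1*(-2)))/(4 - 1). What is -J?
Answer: 65/9 ≈ 7.2222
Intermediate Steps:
U = -1/3 (U = (-2 + (-1 + 2))/3 = (-2 + 1)*(1/3) = -1*1/3 = -1/3 ≈ -0.33333)
C(v) = 5*v/3 (C(v) = -(-5)*v/3 = 5*v/3)
J = -65/9 (J = ((5/3)*13)*(-1/3 - 4*0) = 65*(-1/3 + 0)/3 = (65/3)*(-1/3) = -65/9 ≈ -7.2222)
-J = -1*(-65/9) = 65/9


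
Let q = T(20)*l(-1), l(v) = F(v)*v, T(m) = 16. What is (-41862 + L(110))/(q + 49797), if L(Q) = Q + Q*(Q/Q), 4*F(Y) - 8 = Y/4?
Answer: -20821/24883 ≈ -0.83676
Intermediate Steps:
F(Y) = 2 + Y/16 (F(Y) = 2 + (Y/4)/4 = 2 + Y/16)
l(v) = v*(2 + v/16) (l(v) = (2 + v/16)*v = v*(2 + v/16))
L(Q) = 2*Q (L(Q) = Q + Q*1 = Q + Q = 2*Q)
q = -31 (q = 16*((1/16)*(-1)*(32 - 1)) = 16*((1/16)*(-1)*31) = 16*(-31/16) = -31)
(-41862 + L(110))/(q + 49797) = (-41862 + 2*110)/(-31 + 49797) = (-41862 + 220)/49766 = -41642*1/49766 = -20821/24883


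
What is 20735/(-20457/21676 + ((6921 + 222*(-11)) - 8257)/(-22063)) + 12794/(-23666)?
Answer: -117341425206671551/4371712061879 ≈ -26841.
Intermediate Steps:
20735/(-20457/21676 + ((6921 + 222*(-11)) - 8257)/(-22063)) + 12794/(-23666) = 20735/(-20457*1/21676 + ((6921 - 2442) - 8257)*(-1/22063)) + 12794*(-1/23666) = 20735/(-20457/21676 + (4479 - 8257)*(-1/22063)) - 6397/11833 = 20735/(-20457/21676 - 3778*(-1/22063)) - 6397/11833 = 20735/(-20457/21676 + 3778/22063) - 6397/11833 = 20735/(-369450863/478237588) - 6397/11833 = 20735*(-478237588/369450863) - 6397/11833 = -9916256387180/369450863 - 6397/11833 = -117341425206671551/4371712061879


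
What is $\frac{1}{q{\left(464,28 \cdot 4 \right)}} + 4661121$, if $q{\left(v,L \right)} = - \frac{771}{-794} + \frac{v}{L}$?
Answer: $\frac{132483047741}{28423} \approx 4.6611 \cdot 10^{6}$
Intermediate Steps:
$q{\left(v,L \right)} = \frac{771}{794} + \frac{v}{L}$ ($q{\left(v,L \right)} = \left(-771\right) \left(- \frac{1}{794}\right) + \frac{v}{L} = \frac{771}{794} + \frac{v}{L}$)
$\frac{1}{q{\left(464,28 \cdot 4 \right)}} + 4661121 = \frac{1}{\frac{771}{794} + \frac{464}{28 \cdot 4}} + 4661121 = \frac{1}{\frac{771}{794} + \frac{464}{112}} + 4661121 = \frac{1}{\frac{771}{794} + 464 \cdot \frac{1}{112}} + 4661121 = \frac{1}{\frac{771}{794} + \frac{29}{7}} + 4661121 = \frac{1}{\frac{28423}{5558}} + 4661121 = \frac{5558}{28423} + 4661121 = \frac{132483047741}{28423}$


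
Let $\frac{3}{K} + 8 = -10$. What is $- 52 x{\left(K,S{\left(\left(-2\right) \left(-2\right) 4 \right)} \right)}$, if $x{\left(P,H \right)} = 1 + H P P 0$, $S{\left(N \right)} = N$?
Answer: $-52$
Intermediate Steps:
$K = - \frac{1}{6}$ ($K = \frac{3}{-8 - 10} = \frac{3}{-18} = 3 \left(- \frac{1}{18}\right) = - \frac{1}{6} \approx -0.16667$)
$x{\left(P,H \right)} = 1$ ($x{\left(P,H \right)} = 1 + H P^{2} \cdot 0 = 1 + H 0 = 1 + 0 = 1$)
$- 52 x{\left(K,S{\left(\left(-2\right) \left(-2\right) 4 \right)} \right)} = \left(-52\right) 1 = -52$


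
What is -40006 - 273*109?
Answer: -69763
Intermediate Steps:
-40006 - 273*109 = -40006 - 29757 = -69763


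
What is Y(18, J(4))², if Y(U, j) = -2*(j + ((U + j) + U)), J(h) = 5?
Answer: 8464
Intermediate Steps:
Y(U, j) = -4*U - 4*j (Y(U, j) = -2*(j + (j + 2*U)) = -2*(2*U + 2*j) = -4*U - 4*j)
Y(18, J(4))² = (-4*18 - 4*5)² = (-72 - 20)² = (-92)² = 8464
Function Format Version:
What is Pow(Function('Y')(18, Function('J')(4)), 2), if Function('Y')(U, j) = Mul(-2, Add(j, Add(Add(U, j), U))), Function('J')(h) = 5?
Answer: 8464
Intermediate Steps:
Function('Y')(U, j) = Add(Mul(-4, U), Mul(-4, j)) (Function('Y')(U, j) = Mul(-2, Add(j, Add(j, Mul(2, U)))) = Mul(-2, Add(Mul(2, U), Mul(2, j))) = Add(Mul(-4, U), Mul(-4, j)))
Pow(Function('Y')(18, Function('J')(4)), 2) = Pow(Add(Mul(-4, 18), Mul(-4, 5)), 2) = Pow(Add(-72, -20), 2) = Pow(-92, 2) = 8464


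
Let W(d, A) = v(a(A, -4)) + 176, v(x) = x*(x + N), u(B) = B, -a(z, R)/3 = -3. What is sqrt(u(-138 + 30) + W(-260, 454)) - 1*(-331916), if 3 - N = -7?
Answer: 331916 + sqrt(239) ≈ 3.3193e+5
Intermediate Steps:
a(z, R) = 9 (a(z, R) = -3*(-3) = 9)
N = 10 (N = 3 - 1*(-7) = 3 + 7 = 10)
v(x) = x*(10 + x) (v(x) = x*(x + 10) = x*(10 + x))
W(d, A) = 347 (W(d, A) = 9*(10 + 9) + 176 = 9*19 + 176 = 171 + 176 = 347)
sqrt(u(-138 + 30) + W(-260, 454)) - 1*(-331916) = sqrt((-138 + 30) + 347) - 1*(-331916) = sqrt(-108 + 347) + 331916 = sqrt(239) + 331916 = 331916 + sqrt(239)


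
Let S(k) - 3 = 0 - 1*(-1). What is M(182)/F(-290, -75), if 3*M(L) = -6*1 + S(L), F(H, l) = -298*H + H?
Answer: -1/129195 ≈ -7.7402e-6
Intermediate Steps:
F(H, l) = -297*H
S(k) = 4 (S(k) = 3 + (0 - 1*(-1)) = 3 + (0 + 1) = 3 + 1 = 4)
M(L) = -⅔ (M(L) = (-6*1 + 4)/3 = (-6 + 4)/3 = (⅓)*(-2) = -⅔)
M(182)/F(-290, -75) = -2/(3*((-297*(-290)))) = -⅔/86130 = -⅔*1/86130 = -1/129195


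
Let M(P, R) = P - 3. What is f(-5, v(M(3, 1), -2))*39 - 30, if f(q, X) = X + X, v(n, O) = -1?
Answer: -108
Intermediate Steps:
M(P, R) = -3 + P
f(q, X) = 2*X
f(-5, v(M(3, 1), -2))*39 - 30 = (2*(-1))*39 - 30 = -2*39 - 30 = -78 - 30 = -108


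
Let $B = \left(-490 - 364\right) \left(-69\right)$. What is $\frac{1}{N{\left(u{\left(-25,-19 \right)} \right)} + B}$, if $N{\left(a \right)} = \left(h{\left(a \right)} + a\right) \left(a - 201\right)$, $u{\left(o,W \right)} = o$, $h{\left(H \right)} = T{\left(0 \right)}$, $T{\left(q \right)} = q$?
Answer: $\frac{1}{64576} \approx 1.5486 \cdot 10^{-5}$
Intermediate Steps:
$h{\left(H \right)} = 0$
$B = 58926$ ($B = \left(-854\right) \left(-69\right) = 58926$)
$N{\left(a \right)} = a \left(-201 + a\right)$ ($N{\left(a \right)} = \left(0 + a\right) \left(a - 201\right) = a \left(-201 + a\right)$)
$\frac{1}{N{\left(u{\left(-25,-19 \right)} \right)} + B} = \frac{1}{- 25 \left(-201 - 25\right) + 58926} = \frac{1}{\left(-25\right) \left(-226\right) + 58926} = \frac{1}{5650 + 58926} = \frac{1}{64576}$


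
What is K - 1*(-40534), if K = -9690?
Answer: 30844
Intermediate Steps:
K - 1*(-40534) = -9690 - 1*(-40534) = -9690 + 40534 = 30844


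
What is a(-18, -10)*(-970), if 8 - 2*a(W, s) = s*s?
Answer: 44620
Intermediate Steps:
a(W, s) = 4 - s²/2 (a(W, s) = 4 - s*s/2 = 4 - s²/2)
a(-18, -10)*(-970) = (4 - ½*(-10)²)*(-970) = (4 - ½*100)*(-970) = (4 - 50)*(-970) = -46*(-970) = 44620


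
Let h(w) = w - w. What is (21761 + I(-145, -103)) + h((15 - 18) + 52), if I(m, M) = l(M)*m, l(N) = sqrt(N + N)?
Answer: 21761 - 145*I*sqrt(206) ≈ 21761.0 - 2081.1*I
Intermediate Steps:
h(w) = 0
l(N) = sqrt(2)*sqrt(N) (l(N) = sqrt(2*N) = sqrt(2)*sqrt(N))
I(m, M) = m*sqrt(2)*sqrt(M) (I(m, M) = (sqrt(2)*sqrt(M))*m = m*sqrt(2)*sqrt(M))
(21761 + I(-145, -103)) + h((15 - 18) + 52) = (21761 - 145*sqrt(2)*sqrt(-103)) + 0 = (21761 - 145*sqrt(2)*I*sqrt(103)) + 0 = (21761 - 145*I*sqrt(206)) + 0 = 21761 - 145*I*sqrt(206)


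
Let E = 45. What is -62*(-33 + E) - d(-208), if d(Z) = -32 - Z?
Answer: -920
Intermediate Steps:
-62*(-33 + E) - d(-208) = -62*(-33 + 45) - (-32 - 1*(-208)) = -62*12 - (-32 + 208) = -744 - 1*176 = -744 - 176 = -920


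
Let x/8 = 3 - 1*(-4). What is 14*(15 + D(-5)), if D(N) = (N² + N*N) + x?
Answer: 1694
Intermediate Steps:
x = 56 (x = 8*(3 - 1*(-4)) = 8*(3 + 4) = 8*7 = 56)
D(N) = 56 + 2*N² (D(N) = (N² + N*N) + 56 = (N² + N²) + 56 = 2*N² + 56 = 56 + 2*N²)
14*(15 + D(-5)) = 14*(15 + (56 + 2*(-5)²)) = 14*(15 + (56 + 2*25)) = 14*(15 + (56 + 50)) = 14*(15 + 106) = 14*121 = 1694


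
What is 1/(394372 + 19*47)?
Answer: 1/395265 ≈ 2.5299e-6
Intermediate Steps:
1/(394372 + 19*47) = 1/(394372 + 893) = 1/395265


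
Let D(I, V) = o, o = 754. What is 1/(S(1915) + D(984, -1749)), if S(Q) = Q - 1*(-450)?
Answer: 1/3119 ≈ 0.00032062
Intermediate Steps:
S(Q) = 450 + Q (S(Q) = Q + 450 = 450 + Q)
D(I, V) = 754
1/(S(1915) + D(984, -1749)) = 1/((450 + 1915) + 754) = 1/(2365 + 754) = 1/3119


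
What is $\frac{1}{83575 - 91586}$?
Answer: $- \frac{1}{8011} \approx -0.00012483$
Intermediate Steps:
$\frac{1}{83575 - 91586} = \frac{1}{-8011} = - \frac{1}{8011}$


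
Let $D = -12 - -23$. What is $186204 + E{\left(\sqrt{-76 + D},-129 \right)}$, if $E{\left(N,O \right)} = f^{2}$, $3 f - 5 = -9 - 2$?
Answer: $186208$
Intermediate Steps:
$f = -2$ ($f = \frac{5}{3} + \frac{-9 - 2}{3} = \frac{5}{3} + \frac{1}{3} \left(-11\right) = \frac{5}{3} - \frac{11}{3} = -2$)
$D = 11$ ($D = -12 + 23 = 11$)
$E{\left(N,O \right)} = 4$ ($E{\left(N,O \right)} = \left(-2\right)^{2} = 4$)
$186204 + E{\left(\sqrt{-76 + D},-129 \right)} = 186204 + 4 = 186208$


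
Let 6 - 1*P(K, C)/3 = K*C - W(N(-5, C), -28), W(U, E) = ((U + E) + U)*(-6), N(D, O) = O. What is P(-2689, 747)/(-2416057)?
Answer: -857097/345151 ≈ -2.4833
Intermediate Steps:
W(U, E) = -12*U - 6*E (W(U, E) = ((E + U) + U)*(-6) = (E + 2*U)*(-6) = -12*U - 6*E)
P(K, C) = 522 - 36*C - 3*C*K (P(K, C) = 18 - 3*(K*C - (-12*C - 6*(-28))) = 18 - 3*(C*K - (-12*C + 168)) = 18 - 3*(C*K - (168 - 12*C)) = 18 - 3*(C*K + (-168 + 12*C)) = 18 - 3*(-168 + 12*C + C*K) = 18 + (504 - 36*C - 3*C*K) = 522 - 36*C - 3*C*K)
P(-2689, 747)/(-2416057) = (522 - 36*747 - 3*747*(-2689))/(-2416057) = (522 - 26892 + 6026049)*(-1/2416057) = 5999679*(-1/2416057) = -857097/345151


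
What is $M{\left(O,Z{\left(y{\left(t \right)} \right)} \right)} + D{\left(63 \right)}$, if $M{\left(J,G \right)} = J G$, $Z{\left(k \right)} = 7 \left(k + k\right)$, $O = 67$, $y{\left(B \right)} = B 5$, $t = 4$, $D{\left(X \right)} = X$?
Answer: $18823$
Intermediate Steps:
$y{\left(B \right)} = 5 B$
$Z{\left(k \right)} = 14 k$ ($Z{\left(k \right)} = 7 \cdot 2 k = 14 k$)
$M{\left(J,G \right)} = G J$
$M{\left(O,Z{\left(y{\left(t \right)} \right)} \right)} + D{\left(63 \right)} = 14 \cdot 5 \cdot 4 \cdot 67 + 63 = 14 \cdot 20 \cdot 67 + 63 = 280 \cdot 67 + 63 = 18760 + 63 = 18823$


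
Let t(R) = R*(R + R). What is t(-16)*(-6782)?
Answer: -3472384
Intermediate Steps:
t(R) = 2*R**2 (t(R) = R*(2*R) = 2*R**2)
t(-16)*(-6782) = (2*(-16)**2)*(-6782) = (2*256)*(-6782) = 512*(-6782) = -3472384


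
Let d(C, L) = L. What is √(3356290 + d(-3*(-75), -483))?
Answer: √3355807 ≈ 1831.9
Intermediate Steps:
√(3356290 + d(-3*(-75), -483)) = √(3356290 - 483) = √3355807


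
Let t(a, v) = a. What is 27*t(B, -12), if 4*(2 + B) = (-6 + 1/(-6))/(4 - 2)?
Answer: -1197/16 ≈ -74.813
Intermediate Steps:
B = -133/48 (B = -2 + ((-6 + 1/(-6))/(4 - 2))/4 = -2 + ((-6 - ⅙)/2)/4 = -2 + (-37/6*½)/4 = -2 + (¼)*(-37/12) = -2 - 37/48 = -133/48 ≈ -2.7708)
27*t(B, -12) = 27*(-133/48) = -1197/16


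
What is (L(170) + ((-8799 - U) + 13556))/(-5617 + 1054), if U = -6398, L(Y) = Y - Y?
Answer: -11155/4563 ≈ -2.4447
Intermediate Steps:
L(Y) = 0
(L(170) + ((-8799 - U) + 13556))/(-5617 + 1054) = (0 + ((-8799 - 1*(-6398)) + 13556))/(-5617 + 1054) = (0 + ((-8799 + 6398) + 13556))/(-4563) = (0 + (-2401 + 13556))*(-1/4563) = (0 + 11155)*(-1/4563) = 11155*(-1/4563) = -11155/4563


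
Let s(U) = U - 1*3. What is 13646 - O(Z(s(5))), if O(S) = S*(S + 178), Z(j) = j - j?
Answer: 13646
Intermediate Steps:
s(U) = -3 + U (s(U) = U - 3 = -3 + U)
Z(j) = 0
O(S) = S*(178 + S)
13646 - O(Z(s(5))) = 13646 - 0*(178 + 0) = 13646 - 0*178 = 13646 - 1*0 = 13646 + 0 = 13646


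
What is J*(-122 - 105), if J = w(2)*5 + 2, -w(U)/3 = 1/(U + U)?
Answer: 1589/4 ≈ 397.25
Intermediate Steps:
w(U) = -3/(2*U) (w(U) = -3/(U + U) = -3*1/(2*U) = -3/(2*U))
J = -7/4 (J = -3/2/2*5 + 2 = -3/2*½*5 + 2 = -¾*5 + 2 = -15/4 + 2 = -7/4 ≈ -1.7500)
J*(-122 - 105) = -7*(-122 - 105)/4 = -7/4*(-227) = 1589/4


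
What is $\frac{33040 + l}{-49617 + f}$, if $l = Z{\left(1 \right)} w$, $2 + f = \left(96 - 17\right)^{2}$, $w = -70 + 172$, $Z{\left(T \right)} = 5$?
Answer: $- \frac{16775}{21689} \approx -0.77343$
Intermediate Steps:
$w = 102$
$f = 6239$ ($f = -2 + \left(96 - 17\right)^{2} = -2 + 79^{2} = -2 + 6241 = 6239$)
$l = 510$ ($l = 5 \cdot 102 = 510$)
$\frac{33040 + l}{-49617 + f} = \frac{33040 + 510}{-49617 + 6239} = \frac{33550}{-43378} = 33550 \left(- \frac{1}{43378}\right) = - \frac{16775}{21689}$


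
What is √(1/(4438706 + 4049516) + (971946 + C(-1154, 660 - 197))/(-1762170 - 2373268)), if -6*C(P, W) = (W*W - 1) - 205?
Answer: I*√627668163577310189559893583/52653773716854 ≈ 0.47581*I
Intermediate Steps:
C(P, W) = 103/3 - W²/6 (C(P, W) = -((W*W - 1) - 205)/6 = -((W² - 1) - 205)/6 = -((-1 + W²) - 205)/6 = -(-206 + W²)/6 = 103/3 - W²/6)
√(1/(4438706 + 4049516) + (971946 + C(-1154, 660 - 197))/(-1762170 - 2373268)) = √(1/(4438706 + 4049516) + (971946 + (103/3 - (660 - 197)²/6))/(-1762170 - 2373268)) = √(1/8488222 + (971946 + (103/3 - ⅙*463²))/(-4135438)) = √(1/8488222 + (971946 + (103/3 - ⅙*214369))*(-1/4135438)) = √(1/8488222 + (971946 + (103/3 - 214369/6))*(-1/4135438)) = √(1/8488222 + (971946 - 214163/6)*(-1/4135438)) = √(1/8488222 + (5617513/6)*(-1/4135438)) = √(1/8488222 - 5617513/24812628) = √(-23841336309629/105307547433708) = I*√627668163577310189559893583/52653773716854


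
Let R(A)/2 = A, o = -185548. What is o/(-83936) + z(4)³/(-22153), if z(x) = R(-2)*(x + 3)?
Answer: 1488251979/464858552 ≈ 3.2015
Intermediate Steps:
R(A) = 2*A
z(x) = -12 - 4*x (z(x) = (2*(-2))*(x + 3) = -4*(3 + x) = -12 - 4*x)
o/(-83936) + z(4)³/(-22153) = -185548/(-83936) + (-12 - 4*4)³/(-22153) = -185548*(-1/83936) + (-12 - 16)³*(-1/22153) = 46387/20984 + (-28)³*(-1/22153) = 46387/20984 - 21952*(-1/22153) = 46387/20984 + 21952/22153 = 1488251979/464858552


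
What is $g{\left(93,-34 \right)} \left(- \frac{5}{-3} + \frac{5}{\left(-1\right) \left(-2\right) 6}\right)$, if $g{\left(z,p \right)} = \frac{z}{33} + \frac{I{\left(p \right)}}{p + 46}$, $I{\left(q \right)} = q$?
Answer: $- \frac{25}{792} \approx -0.031566$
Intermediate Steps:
$g{\left(z,p \right)} = \frac{z}{33} + \frac{p}{46 + p}$ ($g{\left(z,p \right)} = \frac{z}{33} + \frac{p}{p + 46} = z \frac{1}{33} + \frac{p}{46 + p} = \frac{z}{33} + \frac{p}{46 + p}$)
$g{\left(93,-34 \right)} \left(- \frac{5}{-3} + \frac{5}{\left(-1\right) \left(-2\right) 6}\right) = \frac{33 \left(-34\right) + 46 \cdot 93 - 3162}{33 \left(46 - 34\right)} \left(- \frac{5}{-3} + \frac{5}{\left(-1\right) \left(-2\right) 6}\right) = \frac{-1122 + 4278 - 3162}{33 \cdot 12} \left(\left(-5\right) \left(- \frac{1}{3}\right) + \frac{5}{2 \cdot 6}\right) = \frac{1}{33} \cdot \frac{1}{12} \left(-6\right) \left(\frac{5}{3} + \frac{5}{12}\right) = - \frac{\frac{5}{3} + 5 \cdot \frac{1}{12}}{66} = - \frac{\frac{5}{3} + \frac{5}{12}}{66} = \left(- \frac{1}{66}\right) \frac{25}{12} = - \frac{25}{792}$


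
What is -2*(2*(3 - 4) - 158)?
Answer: 320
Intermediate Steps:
-2*(2*(3 - 4) - 158) = -2*(2*(-1) - 158) = -2*(-2 - 158) = -2*(-160) = 320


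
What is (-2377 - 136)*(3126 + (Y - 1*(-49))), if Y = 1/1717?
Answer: -13699559188/1717 ≈ -7.9788e+6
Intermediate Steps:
Y = 1/1717 ≈ 0.00058241
(-2377 - 136)*(3126 + (Y - 1*(-49))) = (-2377 - 136)*(3126 + (1/1717 - 1*(-49))) = -2513*(3126 + (1/1717 + 49)) = -2513*(3126 + 84134/1717) = -2513*5451476/1717 = -13699559188/1717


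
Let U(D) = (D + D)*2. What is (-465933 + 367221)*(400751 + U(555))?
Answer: -39778073352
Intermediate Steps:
U(D) = 4*D (U(D) = (2*D)*2 = 4*D)
(-465933 + 367221)*(400751 + U(555)) = (-465933 + 367221)*(400751 + 4*555) = -98712*(400751 + 2220) = -98712*402971 = -39778073352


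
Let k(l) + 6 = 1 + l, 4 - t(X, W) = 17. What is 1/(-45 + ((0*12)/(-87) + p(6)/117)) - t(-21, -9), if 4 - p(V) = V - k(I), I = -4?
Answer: 68471/5276 ≈ 12.978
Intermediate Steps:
t(X, W) = -13 (t(X, W) = 4 - 1*17 = 4 - 17 = -13)
k(l) = -5 + l (k(l) = -6 + (1 + l) = -5 + l)
p(V) = -5 - V (p(V) = 4 - (V - (-5 - 4)) = 4 - (V - 1*(-9)) = 4 - (V + 9) = 4 - (9 + V) = 4 + (-9 - V) = -5 - V)
1/(-45 + ((0*12)/(-87) + p(6)/117)) - t(-21, -9) = 1/(-45 + ((0*12)/(-87) + (-5 - 1*6)/117)) - 1*(-13) = 1/(-45 + (0*(-1/87) + (-5 - 6)*(1/117))) + 13 = 1/(-45 + (0 - 11*1/117)) + 13 = 1/(-45 + (0 - 11/117)) + 13 = 1/(-45 - 11/117) + 13 = 1/(-5276/117) + 13 = -117/5276 + 13 = 68471/5276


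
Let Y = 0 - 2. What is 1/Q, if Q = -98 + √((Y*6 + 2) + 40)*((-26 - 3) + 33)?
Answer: -49/4562 - √30/2281 ≈ -0.013142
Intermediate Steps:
Y = -2
Q = -98 + 4*√30 (Q = -98 + √((-2*6 + 2) + 40)*((-26 - 3) + 33) = -98 + √((-12 + 2) + 40)*(-29 + 33) = -98 + √(-10 + 40)*4 = -98 + √30*4 = -98 + 4*√30 ≈ -76.091)
1/Q = 1/(-98 + 4*√30)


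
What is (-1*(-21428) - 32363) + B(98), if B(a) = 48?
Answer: -10887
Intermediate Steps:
(-1*(-21428) - 32363) + B(98) = (-1*(-21428) - 32363) + 48 = (21428 - 32363) + 48 = -10935 + 48 = -10887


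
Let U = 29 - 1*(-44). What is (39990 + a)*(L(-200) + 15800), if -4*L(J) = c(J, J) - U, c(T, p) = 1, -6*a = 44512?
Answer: 1545640052/3 ≈ 5.1521e+8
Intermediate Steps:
a = -22256/3 (a = -⅙*44512 = -22256/3 ≈ -7418.7)
U = 73 (U = 29 + 44 = 73)
L(J) = 18 (L(J) = -(1 - 1*73)/4 = -(1 - 73)/4 = -¼*(-72) = 18)
(39990 + a)*(L(-200) + 15800) = (39990 - 22256/3)*(18 + 15800) = (97714/3)*15818 = 1545640052/3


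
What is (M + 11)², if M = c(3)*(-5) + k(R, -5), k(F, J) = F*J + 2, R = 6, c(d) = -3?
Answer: 4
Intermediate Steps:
k(F, J) = 2 + F*J
M = -13 (M = -3*(-5) + (2 + 6*(-5)) = 15 + (2 - 30) = 15 - 28 = -13)
(M + 11)² = (-13 + 11)² = (-2)² = 4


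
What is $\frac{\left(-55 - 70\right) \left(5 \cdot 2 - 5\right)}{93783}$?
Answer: $- \frac{625}{93783} \approx -0.0066643$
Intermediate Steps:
$\frac{\left(-55 - 70\right) \left(5 \cdot 2 - 5\right)}{93783} = - 125 \left(10 - 5\right) \frac{1}{93783} = \left(-125\right) 5 \cdot \frac{1}{93783} = \left(-625\right) \frac{1}{93783} = - \frac{625}{93783}$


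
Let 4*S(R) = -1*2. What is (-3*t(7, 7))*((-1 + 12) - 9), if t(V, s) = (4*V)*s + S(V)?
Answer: -1173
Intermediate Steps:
S(R) = -½ (S(R) = (-1*2)/4 = (¼)*(-2) = -½)
t(V, s) = -½ + 4*V*s (t(V, s) = (4*V)*s - ½ = 4*V*s - ½ = -½ + 4*V*s)
(-3*t(7, 7))*((-1 + 12) - 9) = (-3*(-½ + 4*7*7))*((-1 + 12) - 9) = (-3*(-½ + 196))*(11 - 9) = -3*391/2*2 = -1173/2*2 = -1173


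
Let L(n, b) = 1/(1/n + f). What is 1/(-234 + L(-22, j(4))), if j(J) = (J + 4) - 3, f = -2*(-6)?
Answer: -263/61520 ≈ -0.0042750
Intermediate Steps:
f = 12
j(J) = 1 + J (j(J) = (4 + J) - 3 = 1 + J)
L(n, b) = 1/(12 + 1/n) (L(n, b) = 1/(1/n + 12) = 1/(12 + 1/n))
1/(-234 + L(-22, j(4))) = 1/(-234 - 22/(1 + 12*(-22))) = 1/(-234 - 22/(1 - 264)) = 1/(-234 - 22/(-263)) = 1/(-234 - 22*(-1/263)) = 1/(-234 + 22/263) = 1/(-61520/263) = -263/61520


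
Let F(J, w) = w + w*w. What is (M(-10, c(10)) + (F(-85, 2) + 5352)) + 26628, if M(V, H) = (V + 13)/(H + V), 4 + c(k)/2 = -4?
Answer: 831633/26 ≈ 31986.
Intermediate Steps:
c(k) = -16 (c(k) = -8 + 2*(-4) = -8 - 8 = -16)
F(J, w) = w + w²
M(V, H) = (13 + V)/(H + V)
(M(-10, c(10)) + (F(-85, 2) + 5352)) + 26628 = ((13 - 10)/(-16 - 10) + (2*(1 + 2) + 5352)) + 26628 = (3/(-26) + (2*3 + 5352)) + 26628 = (-1/26*3 + (6 + 5352)) + 26628 = (-3/26 + 5358) + 26628 = 139305/26 + 26628 = 831633/26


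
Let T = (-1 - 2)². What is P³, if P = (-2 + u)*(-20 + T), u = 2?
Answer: 0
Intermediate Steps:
T = 9 (T = (-3)² = 9)
P = 0 (P = (-2 + 2)*(-20 + 9) = 0*(-11) = 0)
P³ = 0³ = 0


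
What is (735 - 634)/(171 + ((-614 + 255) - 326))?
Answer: -101/514 ≈ -0.19650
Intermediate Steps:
(735 - 634)/(171 + ((-614 + 255) - 326)) = 101/(171 + (-359 - 326)) = 101/(171 - 685) = 101/(-514) = 101*(-1/514) = -101/514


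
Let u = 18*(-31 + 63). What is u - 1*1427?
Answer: -851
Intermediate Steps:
u = 576 (u = 18*32 = 576)
u - 1*1427 = 576 - 1*1427 = 576 - 1427 = -851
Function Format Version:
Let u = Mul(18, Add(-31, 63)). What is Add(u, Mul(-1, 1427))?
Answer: -851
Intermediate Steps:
u = 576 (u = Mul(18, 32) = 576)
Add(u, Mul(-1, 1427)) = Add(576, Mul(-1, 1427)) = Add(576, -1427) = -851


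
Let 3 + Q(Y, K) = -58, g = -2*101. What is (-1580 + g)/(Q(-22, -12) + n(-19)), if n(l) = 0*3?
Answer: 1782/61 ≈ 29.213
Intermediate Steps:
n(l) = 0
g = -202
Q(Y, K) = -61 (Q(Y, K) = -3 - 58 = -61)
(-1580 + g)/(Q(-22, -12) + n(-19)) = (-1580 - 202)/(-61 + 0) = -1782/(-61) = -1782*(-1/61) = 1782/61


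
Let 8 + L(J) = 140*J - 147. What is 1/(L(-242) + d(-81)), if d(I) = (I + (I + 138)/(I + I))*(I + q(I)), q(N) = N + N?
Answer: -2/28533 ≈ -7.0094e-5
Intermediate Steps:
q(N) = 2*N
L(J) = -155 + 140*J (L(J) = -8 + (140*J - 147) = -8 + (-147 + 140*J) = -155 + 140*J)
d(I) = 3*I*(I + (138 + I)/(2*I)) (d(I) = (I + (I + 138)/(I + I))*(I + 2*I) = (I + (138 + I)/((2*I)))*(3*I) = (I + (138 + I)*(1/(2*I)))*(3*I) = (I + (138 + I)/(2*I))*(3*I) = 3*I*(I + (138 + I)/(2*I)))
1/(L(-242) + d(-81)) = 1/((-155 + 140*(-242)) + (207 + 3*(-81)² + (3/2)*(-81))) = 1/((-155 - 33880) + (207 + 3*6561 - 243/2)) = 1/(-34035 + (207 + 19683 - 243/2)) = 1/(-34035 + 39537/2) = 1/(-28533/2) = -2/28533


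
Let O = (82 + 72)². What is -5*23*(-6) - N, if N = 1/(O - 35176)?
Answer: 7907401/11460 ≈ 690.00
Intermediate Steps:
O = 23716 (O = 154² = 23716)
N = -1/11460 (N = 1/(23716 - 35176) = 1/(-11460) = -1/11460 ≈ -8.7260e-5)
-5*23*(-6) - N = -5*23*(-6) - 1*(-1/11460) = -115*(-6) + 1/11460 = 690 + 1/11460 = 7907401/11460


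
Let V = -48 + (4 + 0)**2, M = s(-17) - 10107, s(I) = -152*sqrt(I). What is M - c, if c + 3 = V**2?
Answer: -11128 - 152*I*sqrt(17) ≈ -11128.0 - 626.71*I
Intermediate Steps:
M = -10107 - 152*I*sqrt(17) (M = -152*I*sqrt(17) - 10107 = -10107 - 152*I*sqrt(17) ≈ -10107.0 - 626.71*I)
V = -32 (V = -48 + 4**2 = -48 + 16 = -32)
c = 1021 (c = -3 + (-32)**2 = -3 + 1024 = 1021)
M - c = (-10107 - 152*I*sqrt(17)) - 1*1021 = (-10107 - 152*I*sqrt(17)) - 1021 = -11128 - 152*I*sqrt(17)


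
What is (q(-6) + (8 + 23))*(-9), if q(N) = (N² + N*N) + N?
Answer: -873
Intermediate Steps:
q(N) = N + 2*N² (q(N) = (N² + N²) + N = 2*N² + N = N + 2*N²)
(q(-6) + (8 + 23))*(-9) = (-6*(1 + 2*(-6)) + (8 + 23))*(-9) = (-6*(1 - 12) + 31)*(-9) = (-6*(-11) + 31)*(-9) = (66 + 31)*(-9) = 97*(-9) = -873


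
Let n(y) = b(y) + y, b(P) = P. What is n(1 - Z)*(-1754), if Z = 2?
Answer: 3508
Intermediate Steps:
n(y) = 2*y (n(y) = y + y = 2*y)
n(1 - Z)*(-1754) = (2*(1 - 1*2))*(-1754) = (2*(1 - 2))*(-1754) = (2*(-1))*(-1754) = -2*(-1754) = 3508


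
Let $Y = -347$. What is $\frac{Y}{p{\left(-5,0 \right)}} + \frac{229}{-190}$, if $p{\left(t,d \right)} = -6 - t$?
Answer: $\frac{65701}{190} \approx 345.79$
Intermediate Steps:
$\frac{Y}{p{\left(-5,0 \right)}} + \frac{229}{-190} = - \frac{347}{-6 - -5} + \frac{229}{-190} = - \frac{347}{-6 + 5} + 229 \left(- \frac{1}{190}\right) = - \frac{347}{-1} - \frac{229}{190} = \left(-347\right) \left(-1\right) - \frac{229}{190} = 347 - \frac{229}{190} = \frac{65701}{190}$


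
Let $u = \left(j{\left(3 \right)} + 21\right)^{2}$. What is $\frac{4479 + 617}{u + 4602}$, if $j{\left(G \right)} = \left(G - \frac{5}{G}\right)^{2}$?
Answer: $\frac{412776}{414787} \approx 0.99515$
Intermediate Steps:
$u = \frac{42025}{81}$ ($u = \left(\frac{\left(-5 + 3^{2}\right)^{2}}{9} + 21\right)^{2} = \left(\frac{\left(-5 + 9\right)^{2}}{9} + 21\right)^{2} = \left(\frac{4^{2}}{9} + 21\right)^{2} = \left(\frac{1}{9} \cdot 16 + 21\right)^{2} = \left(\frac{16}{9} + 21\right)^{2} = \left(\frac{205}{9}\right)^{2} = \frac{42025}{81} \approx 518.83$)
$\frac{4479 + 617}{u + 4602} = \frac{4479 + 617}{\frac{42025}{81} + 4602} = \frac{5096}{\frac{414787}{81}} = 5096 \cdot \frac{81}{414787} = \frac{412776}{414787}$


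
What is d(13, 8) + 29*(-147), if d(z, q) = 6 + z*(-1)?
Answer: -4270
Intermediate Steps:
d(z, q) = 6 - z
d(13, 8) + 29*(-147) = (6 - 1*13) + 29*(-147) = (6 - 13) - 4263 = -7 - 4263 = -4270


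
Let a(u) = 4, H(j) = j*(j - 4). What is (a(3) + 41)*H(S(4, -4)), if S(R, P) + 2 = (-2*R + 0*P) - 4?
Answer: 11340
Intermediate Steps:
S(R, P) = -6 - 2*R (S(R, P) = -2 + ((-2*R + 0*P) - 4) = -2 + ((-2*R + 0) - 4) = -2 + (-2*R - 4) = -2 + (-4 - 2*R) = -6 - 2*R)
H(j) = j*(-4 + j)
(a(3) + 41)*H(S(4, -4)) = (4 + 41)*((-6 - 2*4)*(-4 + (-6 - 2*4))) = 45*((-6 - 8)*(-4 + (-6 - 8))) = 45*(-14*(-4 - 14)) = 45*(-14*(-18)) = 45*252 = 11340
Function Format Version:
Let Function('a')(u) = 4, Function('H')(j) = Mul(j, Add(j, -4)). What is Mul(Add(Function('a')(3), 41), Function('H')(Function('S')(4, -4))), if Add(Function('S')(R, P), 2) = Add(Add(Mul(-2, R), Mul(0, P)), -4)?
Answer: 11340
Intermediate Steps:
Function('S')(R, P) = Add(-6, Mul(-2, R)) (Function('S')(R, P) = Add(-2, Add(Add(Mul(-2, R), Mul(0, P)), -4)) = Add(-2, Add(Add(Mul(-2, R), 0), -4)) = Add(-2, Add(Mul(-2, R), -4)) = Add(-2, Add(-4, Mul(-2, R))) = Add(-6, Mul(-2, R)))
Function('H')(j) = Mul(j, Add(-4, j))
Mul(Add(Function('a')(3), 41), Function('H')(Function('S')(4, -4))) = Mul(Add(4, 41), Mul(Add(-6, Mul(-2, 4)), Add(-4, Add(-6, Mul(-2, 4))))) = Mul(45, Mul(Add(-6, -8), Add(-4, Add(-6, -8)))) = Mul(45, Mul(-14, Add(-4, -14))) = Mul(45, Mul(-14, -18)) = Mul(45, 252) = 11340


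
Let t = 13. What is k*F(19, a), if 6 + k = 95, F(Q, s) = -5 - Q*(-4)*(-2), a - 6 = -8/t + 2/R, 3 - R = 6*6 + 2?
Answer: -13973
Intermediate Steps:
R = -35 (R = 3 - (6*6 + 2) = 3 - (36 + 2) = 3 - 1*38 = 3 - 38 = -35)
a = 2424/455 (a = 6 + (-8/13 + 2/(-35)) = 6 + (-8*1/13 + 2*(-1/35)) = 6 + (-8/13 - 2/35) = 6 - 306/455 = 2424/455 ≈ 5.3275)
F(Q, s) = -5 - 8*Q (F(Q, s) = -5 - (-4*Q)*(-2) = -5 - 8*Q)
k = 89 (k = -6 + 95 = 89)
k*F(19, a) = 89*(-5 - 8*19) = 89*(-5 - 152) = 89*(-157) = -13973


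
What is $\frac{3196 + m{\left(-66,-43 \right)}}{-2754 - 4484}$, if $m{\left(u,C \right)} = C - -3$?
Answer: $- \frac{1578}{3619} \approx -0.43603$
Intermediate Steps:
$m{\left(u,C \right)} = 3 + C$ ($m{\left(u,C \right)} = C + 3 = 3 + C$)
$\frac{3196 + m{\left(-66,-43 \right)}}{-2754 - 4484} = \frac{3196 + \left(3 - 43\right)}{-2754 - 4484} = \frac{3196 - 40}{-7238} = 3156 \left(- \frac{1}{7238}\right) = - \frac{1578}{3619}$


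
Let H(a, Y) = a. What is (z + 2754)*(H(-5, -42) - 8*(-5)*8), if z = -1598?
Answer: 364140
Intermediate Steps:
(z + 2754)*(H(-5, -42) - 8*(-5)*8) = (-1598 + 2754)*(-5 - 8*(-5)*8) = 1156*(-5 + 40*8) = 1156*(-5 + 320) = 1156*315 = 364140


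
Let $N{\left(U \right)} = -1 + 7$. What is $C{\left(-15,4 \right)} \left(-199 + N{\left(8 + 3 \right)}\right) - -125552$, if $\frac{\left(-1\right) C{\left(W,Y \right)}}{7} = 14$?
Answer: $144466$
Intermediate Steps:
$C{\left(W,Y \right)} = -98$ ($C{\left(W,Y \right)} = \left(-7\right) 14 = -98$)
$N{\left(U \right)} = 6$
$C{\left(-15,4 \right)} \left(-199 + N{\left(8 + 3 \right)}\right) - -125552 = - 98 \left(-199 + 6\right) - -125552 = \left(-98\right) \left(-193\right) + 125552 = 18914 + 125552 = 144466$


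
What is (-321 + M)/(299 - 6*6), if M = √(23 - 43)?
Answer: -321/263 + 2*I*√5/263 ≈ -1.2205 + 0.017004*I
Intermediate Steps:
M = 2*I*√5 (M = √(-20) = 2*I*√5 ≈ 4.4721*I)
(-321 + M)/(299 - 6*6) = (-321 + 2*I*√5)/(299 - 6*6) = (-321 + 2*I*√5)/(299 - 36) = (-321 + 2*I*√5)/263 = (-321 + 2*I*√5)*(1/263) = -321/263 + 2*I*√5/263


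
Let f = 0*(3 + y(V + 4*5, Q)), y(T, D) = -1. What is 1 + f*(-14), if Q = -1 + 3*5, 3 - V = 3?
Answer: 1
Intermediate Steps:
V = 0 (V = 3 - 1*3 = 3 - 3 = 0)
Q = 14 (Q = -1 + 15 = 14)
f = 0 (f = 0*(3 - 1) = 0*2 = 0)
1 + f*(-14) = 1 + 0*(-14) = 1 + 0 = 1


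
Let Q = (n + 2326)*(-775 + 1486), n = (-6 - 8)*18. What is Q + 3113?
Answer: 1477727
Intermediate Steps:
n = -252 (n = -14*18 = -252)
Q = 1474614 (Q = (-252 + 2326)*(-775 + 1486) = 2074*711 = 1474614)
Q + 3113 = 1474614 + 3113 = 1477727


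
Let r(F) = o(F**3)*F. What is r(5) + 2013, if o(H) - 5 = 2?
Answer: 2048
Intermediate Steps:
o(H) = 7 (o(H) = 5 + 2 = 7)
r(F) = 7*F
r(5) + 2013 = 7*5 + 2013 = 35 + 2013 = 2048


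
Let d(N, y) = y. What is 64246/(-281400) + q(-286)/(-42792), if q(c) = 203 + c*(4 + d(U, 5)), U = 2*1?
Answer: -4130983/23892200 ≈ -0.17290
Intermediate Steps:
U = 2
q(c) = 203 + 9*c (q(c) = 203 + c*(4 + 5) = 203 + c*9 = 203 + 9*c)
64246/(-281400) + q(-286)/(-42792) = 64246/(-281400) + (203 + 9*(-286))/(-42792) = 64246*(-1/281400) + (203 - 2574)*(-1/42792) = -4589/20100 - 2371*(-1/42792) = -4589/20100 + 2371/42792 = -4130983/23892200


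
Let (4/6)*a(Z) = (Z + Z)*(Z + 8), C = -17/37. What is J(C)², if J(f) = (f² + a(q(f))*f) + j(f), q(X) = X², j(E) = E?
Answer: 33453550939928161/4808584372417849 ≈ 6.9570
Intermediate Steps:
C = -17/37 (C = -17*1/37 = -17/37 ≈ -0.45946)
a(Z) = 3*Z*(8 + Z) (a(Z) = 3*((Z + Z)*(Z + 8))/2 = 3*((2*Z)*(8 + Z))/2 = 3*(2*Z*(8 + Z))/2 = 3*Z*(8 + Z))
J(f) = f + f² + 3*f³*(8 + f²) (J(f) = (f² + (3*f²*(8 + f²))*f) + f = (f² + 3*f³*(8 + f²)) + f = f + f² + 3*f³*(8 + f²))
J(C)² = (-17*(1 - 17/37 + 3*(-17/37)²*(8 + (-17/37)²))/37)² = (-17*(1 - 17/37 + 3*(289/1369)*(8 + 289/1369))/37)² = (-17*(1 - 17/37 + 3*(289/1369)*(11241/1369))/37)² = (-17*(1 - 17/37 + 9745947/1874161)/37)² = (-17/37*10759007/1874161)² = (-182903119/69343957)² = 33453550939928161/4808584372417849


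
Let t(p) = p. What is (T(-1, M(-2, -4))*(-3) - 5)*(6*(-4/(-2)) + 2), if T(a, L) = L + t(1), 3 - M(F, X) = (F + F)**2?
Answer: 434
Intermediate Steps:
M(F, X) = 3 - 4*F**2 (M(F, X) = 3 - (F + F)**2 = 3 - (2*F)**2 = 3 - 4*F**2)
T(a, L) = 1 + L (T(a, L) = L + 1 = 1 + L)
(T(-1, M(-2, -4))*(-3) - 5)*(6*(-4/(-2)) + 2) = ((1 + (3 - 4*(-2)**2))*(-3) - 5)*(6*(-4/(-2)) + 2) = ((1 + (3 - 4*4))*(-3) - 5)*(6*(-4*(-1/2)) + 2) = ((1 + (3 - 16))*(-3) - 5)*(6*2 + 2) = ((1 - 13)*(-3) - 5)*(12 + 2) = (-12*(-3) - 5)*14 = (36 - 5)*14 = 31*14 = 434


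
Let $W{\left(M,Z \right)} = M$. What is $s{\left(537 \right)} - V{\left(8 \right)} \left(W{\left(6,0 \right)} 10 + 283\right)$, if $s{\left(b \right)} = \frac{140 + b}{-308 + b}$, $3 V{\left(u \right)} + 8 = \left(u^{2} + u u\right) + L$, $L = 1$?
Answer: $- \frac{9502156}{687} \approx -13831.0$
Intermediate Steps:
$V{\left(u \right)} = - \frac{7}{3} + \frac{2 u^{2}}{3}$ ($V{\left(u \right)} = - \frac{8}{3} + \frac{\left(u^{2} + u u\right) + 1}{3} = - \frac{8}{3} + \frac{\left(u^{2} + u^{2}\right) + 1}{3} = - \frac{8}{3} + \frac{2 u^{2} + 1}{3} = - \frac{8}{3} + \frac{1 + 2 u^{2}}{3} = - \frac{8}{3} + \left(\frac{1}{3} + \frac{2 u^{2}}{3}\right) = - \frac{7}{3} + \frac{2 u^{2}}{3}$)
$s{\left(b \right)} = \frac{140 + b}{-308 + b}$
$s{\left(537 \right)} - V{\left(8 \right)} \left(W{\left(6,0 \right)} 10 + 283\right) = \frac{140 + 537}{-308 + 537} - \left(- \frac{7}{3} + \frac{2 \cdot 8^{2}}{3}\right) \left(6 \cdot 10 + 283\right) = \frac{1}{229} \cdot 677 - \left(- \frac{7}{3} + \frac{2}{3} \cdot 64\right) \left(60 + 283\right) = \frac{1}{229} \cdot 677 - \left(- \frac{7}{3} + \frac{128}{3}\right) 343 = \frac{677}{229} - \frac{121}{3} \cdot 343 = \frac{677}{229} - \frac{41503}{3} = - \frac{9502156}{687}$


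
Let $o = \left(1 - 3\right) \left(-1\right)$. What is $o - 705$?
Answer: $-703$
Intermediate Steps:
$o = 2$ ($o = \left(-2\right) \left(-1\right) = 2$)
$o - 705 = 2 - 705 = -703$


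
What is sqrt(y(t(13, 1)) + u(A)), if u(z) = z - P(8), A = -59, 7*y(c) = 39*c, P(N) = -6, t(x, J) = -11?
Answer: 20*I*sqrt(14)/7 ≈ 10.69*I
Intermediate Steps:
y(c) = 39*c/7 (y(c) = (39*c)/7 = 39*c/7)
u(z) = 6 + z (u(z) = z - 1*(-6) = z + 6 = 6 + z)
sqrt(y(t(13, 1)) + u(A)) = sqrt((39/7)*(-11) + (6 - 59)) = sqrt(-429/7 - 53) = sqrt(-800/7) = 20*I*sqrt(14)/7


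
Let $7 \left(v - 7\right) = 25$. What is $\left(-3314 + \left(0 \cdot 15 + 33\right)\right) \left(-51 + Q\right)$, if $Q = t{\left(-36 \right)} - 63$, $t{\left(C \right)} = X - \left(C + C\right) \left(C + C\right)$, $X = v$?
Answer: $\frac{121436372}{7} \approx 1.7348 \cdot 10^{7}$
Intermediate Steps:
$v = \frac{74}{7}$ ($v = 7 + \frac{1}{7} \cdot 25 = 7 + \frac{25}{7} = \frac{74}{7} \approx 10.571$)
$X = \frac{74}{7} \approx 10.571$
$t{\left(C \right)} = \frac{74}{7} - 4 C^{2}$ ($t{\left(C \right)} = \frac{74}{7} - \left(C + C\right) \left(C + C\right) = \frac{74}{7} - 2 C 2 C = \frac{74}{7} - 4 C^{2}$)
$Q = - \frac{36655}{7}$ ($Q = \left(\frac{74}{7} - 4 \left(-36\right)^{2}\right) - 63 = \left(\frac{74}{7} - 5184\right) - 63 = - \frac{36214}{7} - 63 = - \frac{36655}{7} \approx -5236.4$)
$\left(-3314 + \left(0 \cdot 15 + 33\right)\right) \left(-51 + Q\right) = \left(-3314 + \left(0 \cdot 15 + 33\right)\right) \left(-51 - \frac{36655}{7}\right) = \left(-3314 + \left(0 + 33\right)\right) \left(- \frac{37012}{7}\right) = \left(-3314 + 33\right) \left(- \frac{37012}{7}\right) = \left(-3281\right) \left(- \frac{37012}{7}\right) = \frac{121436372}{7}$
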